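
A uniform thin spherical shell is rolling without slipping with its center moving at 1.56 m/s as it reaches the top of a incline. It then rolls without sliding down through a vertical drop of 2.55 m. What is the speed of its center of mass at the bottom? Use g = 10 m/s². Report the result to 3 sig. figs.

With I = (2/3)MR², the ratio k = I/(MR²) is 2/3.
Pure rolling means v = ωR; then KE = ½Mv² + ½I(v/R)² = ½(1+k)Mv² = (5/6)Mv².
Conserving energy between top and bottom: (5/6)Mv² = (5/6)Mv₀² + Mgh, hence v² = v₀² + 2gh/(1+k).
v = √(1.56² + 2×10×2.55/1.667) = √33.03 ≈ 5.75 m/s.

v ≈ 5.75 m/s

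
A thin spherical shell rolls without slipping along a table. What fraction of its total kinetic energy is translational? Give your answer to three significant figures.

fraction ≈ 0.600

With I = (2/3)MR², the ratio k = I/(MR²) is 2/3.
With ω = v/R, KE_trans = ½Mv² and KE_rot = ½Iω² = ½kMv², so KE_total = ½(1+k)Mv².
The translational fraction is therefore 1/(1+k) = 1/1.667 ≈ 0.600.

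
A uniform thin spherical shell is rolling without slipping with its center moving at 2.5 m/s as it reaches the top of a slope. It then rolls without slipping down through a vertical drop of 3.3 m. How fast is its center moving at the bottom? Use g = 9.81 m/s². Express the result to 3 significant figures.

v ≈ 6.72 m/s

With I = (2/3)MR², the ratio k = I/(MR²) is 2/3.
Since it rolls without slipping, ω = v/R and KE = ½Mv² + ½Iω² = ½(1+k)Mv² = (5/6)Mv².
Energy conservation: (5/6)Mv₀² + Mgh = (5/6)Mv², so v² = v₀² + 2gh/(1+k).
v = √(2.5² + 2×9.81×3.3/1.667) = √45.1 ≈ 6.72 m/s.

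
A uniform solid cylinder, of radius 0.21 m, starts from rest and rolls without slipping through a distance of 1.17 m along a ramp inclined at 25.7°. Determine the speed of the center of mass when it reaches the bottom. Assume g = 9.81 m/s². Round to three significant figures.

The moment of inertia is (1/2)MR², giving k ≡ I/(MR²) = 0.5.
The rolling condition ω = v/R makes the rotational term ½I(v/R)² = ½kMv², so KE_total = ½(1+k)Mv² = (3/4)Mv².
The vertical drop is h = L sinθ = 1.17 × sin25.7° = 0.5074 m.
Setting Mgh = (3/4)Mv² gives v = √(2gh/(1+k)) = √(2·9.81·0.5074/1.5) ≈ 2.58 m/s.

v ≈ 2.58 m/s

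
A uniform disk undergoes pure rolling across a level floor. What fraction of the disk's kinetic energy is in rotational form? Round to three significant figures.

fraction ≈ 0.333

With I = (1/2)MR², the ratio k = I/(MR²) is 0.5.
Since ω = v/R, the translational part is ½Mv² and the rotational part is ½I(v/R)² = ½kMv²; the total is ½(1+k)Mv².
The rotational fraction is therefore k/(1+k) = 0.5/1.5 ≈ 0.333.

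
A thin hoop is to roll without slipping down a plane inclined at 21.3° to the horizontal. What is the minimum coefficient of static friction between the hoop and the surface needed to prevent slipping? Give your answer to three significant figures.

With I = MR², the ratio k = I/(MR²) is 1.
Translational: Mg sinθ − f = Ma. Rotational about the CM: fR = Iα = kMRa, so f = kMa.
These give a = g sinθ/(1+k) and the required friction f = kMg sinθ/(1+k).
The normal force is N = Mg cosθ, so μ_min = f/N = k tanθ/(1+k).
μ_min = 1 × tan21.3° / 2 ≈ 0.195.

μ_min ≈ 0.195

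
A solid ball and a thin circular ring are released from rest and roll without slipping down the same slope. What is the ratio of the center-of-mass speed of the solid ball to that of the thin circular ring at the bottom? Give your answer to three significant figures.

Each satisfies Mgh = ½(1+k)Mv² with k = I/(MR²), so v ∝ 1/√(1+k).
For the solid ball k = 0.4; for the thin circular ring k = 1.
v₁/v₂ = √((1+k₂)/(1+k₁)) = √(2/1.4) ≈ 1.20.

v_ratio ≈ 1.20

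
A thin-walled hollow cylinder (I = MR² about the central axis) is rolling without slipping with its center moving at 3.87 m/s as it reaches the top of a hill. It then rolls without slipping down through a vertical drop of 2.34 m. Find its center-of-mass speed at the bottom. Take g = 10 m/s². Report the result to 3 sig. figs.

v ≈ 6.19 m/s

For this body I = MR², i.e. k = I/(MR²) = 1.
The rolling condition ω = v/R makes the rotational term ½I(v/R)² = ½kMv², so KE_total = ½(1+k)Mv² = Mv².
Conserving energy between top and bottom: Mv² = Mv₀² + Mgh, hence v² = v₀² + 2gh/(1+k).
v = √(3.87² + 2×10×2.34/2) = √38.38 ≈ 6.19 m/s.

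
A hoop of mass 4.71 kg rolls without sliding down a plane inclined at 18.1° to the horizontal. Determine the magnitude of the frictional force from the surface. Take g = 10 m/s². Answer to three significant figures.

For this body I = MR², i.e. k = I/(MR²) = 1.
Newton's second law down the slope: Mg sinθ − f = Ma. The torque equation fR = Iα (with α = a/R) gives f = kMa.
Combining, a = g sinθ/(1+k) and f = kMa = kMg sinθ/(1+k).
f = 1 × 4.71 × 10 × sin18.1° / 2 ≈ 7.32 N.

f ≈ 7.32 N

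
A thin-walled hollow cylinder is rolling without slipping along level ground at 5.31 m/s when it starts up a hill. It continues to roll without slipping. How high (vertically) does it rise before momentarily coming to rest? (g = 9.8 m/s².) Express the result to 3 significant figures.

h ≈ 2.88 m

The moment of inertia is MR², giving k ≡ I/(MR²) = 1.
Pure rolling means v = ωR; then KE = ½Mv² + ½I(v/R)² = ½(1+k)Mv² = Mv².
All of this converts to potential energy at the highest point: Mv₀² = Mgh.
Thus h = (1+k)v₀²/(2g) = 2 × 5.31² / (2 × 9.8) ≈ 2.88 m.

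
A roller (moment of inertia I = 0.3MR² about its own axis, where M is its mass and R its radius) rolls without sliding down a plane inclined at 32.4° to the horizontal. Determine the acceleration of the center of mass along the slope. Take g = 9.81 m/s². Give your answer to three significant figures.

For this body I = 0.3MR², i.e. k = I/(MR²) = 0.3.
Translational: Mg sinθ − f = Ma. Rotational about the CM: fR = Iα = kMRa, so f = kMa.
Eliminating f: Mg sinθ = (1+k)Ma, so a = g sinθ/(1+k) = 9.81 × sin32.4° / 1.3 ≈ 4.04 m/s².

a ≈ 4.04 m/s²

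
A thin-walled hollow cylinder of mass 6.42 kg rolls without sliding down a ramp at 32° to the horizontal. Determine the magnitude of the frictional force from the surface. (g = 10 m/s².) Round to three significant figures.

With I = MR², the ratio k = I/(MR²) is 1.
Translational: Mg sinθ − f = Ma. Rotational about the CM: fR = Iα = kMRa, so f = kMa.
Combining, a = g sinθ/(1+k) and f = kMa = kMg sinθ/(1+k).
f = 1 × 6.42 × 10 × sin32° / 2 ≈ 17.0 N.

f ≈ 17.0 N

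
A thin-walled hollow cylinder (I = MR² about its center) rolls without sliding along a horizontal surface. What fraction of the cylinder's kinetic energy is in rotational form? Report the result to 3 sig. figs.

The moment of inertia is MR², giving k ≡ I/(MR²) = 1.
Since ω = v/R, the translational part is ½Mv² and the rotational part is ½I(v/R)² = ½kMv²; the total is ½(1+k)Mv².
The rotational fraction is therefore k/(1+k) = 1/2 ≈ 0.500.

fraction ≈ 0.500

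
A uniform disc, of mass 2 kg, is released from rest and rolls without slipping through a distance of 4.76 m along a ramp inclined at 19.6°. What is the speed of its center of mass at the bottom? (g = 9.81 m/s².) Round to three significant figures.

The moment of inertia is (1/2)MR², giving k ≡ I/(MR²) = 0.5.
Pure rolling means v = ωR; then KE = ½Mv² + ½I(v/R)² = ½(1+k)Mv² = (3/4)Mv².
The vertical drop is h = L sinθ = 4.76 × sin19.6° = 1.597 m.
Energy conservation: Mgh = (3/4)Mv², so v = √(2gh/(1+k)) = √(2 × 9.81 × 1.597 / 1.5) ≈ 4.57 m/s.

v ≈ 4.57 m/s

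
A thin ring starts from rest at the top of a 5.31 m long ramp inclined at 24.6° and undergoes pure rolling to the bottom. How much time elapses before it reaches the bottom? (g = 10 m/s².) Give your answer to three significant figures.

The moment of inertia is MR², giving k ≡ I/(MR²) = 1.
Newton's second law down the slope: Mg sinθ − f = Ma. The torque equation fR = Iα (with α = a/R) gives f = kMa.
Hence a = g sinθ/(1+k) = 10×sin24.6°/2 = 2.081 m/s².
Starting from rest, L = ½at², so t = √(2L/a) = √(2×5.31/2.081) ≈ 2.26 s.

t ≈ 2.26 s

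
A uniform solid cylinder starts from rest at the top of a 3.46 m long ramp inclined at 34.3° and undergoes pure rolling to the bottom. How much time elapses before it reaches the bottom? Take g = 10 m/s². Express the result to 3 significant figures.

t ≈ 1.36 s

With I = (1/2)MR², the ratio k = I/(MR²) is 0.5.
Translational: Mg sinθ − f = Ma. Rotational about the CM: fR = Iα = kMRa, so f = kMa.
Hence a = g sinθ/(1+k) = 10×sin34.3°/1.5 = 3.757 m/s².
Starting from rest, L = ½at², so t = √(2L/a) = √(2×3.46/3.757) ≈ 1.36 s.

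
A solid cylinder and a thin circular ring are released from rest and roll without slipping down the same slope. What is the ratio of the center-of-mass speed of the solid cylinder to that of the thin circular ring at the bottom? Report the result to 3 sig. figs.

Each satisfies Mgh = ½(1+k)Mv² with k = I/(MR²), so v ∝ 1/√(1+k).
For the solid cylinder k = 0.5; for the thin circular ring k = 1.
v₁/v₂ = √((1+k₂)/(1+k₁)) = √(2/1.5) ≈ 1.15.

v_ratio ≈ 1.15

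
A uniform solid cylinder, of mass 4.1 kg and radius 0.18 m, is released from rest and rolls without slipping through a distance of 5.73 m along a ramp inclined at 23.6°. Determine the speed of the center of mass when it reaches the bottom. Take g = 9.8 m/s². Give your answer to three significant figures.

For this body I = (1/2)MR², i.e. k = I/(MR²) = 0.5.
Pure rolling means v = ωR; then KE = ½Mv² + ½I(v/R)² = ½(1+k)Mv² = (3/4)Mv².
The vertical drop is h = L sinθ = 5.73 × sin23.6° = 2.294 m.
Setting Mgh = (3/4)Mv² gives v = √(2gh/(1+k)) = √(2·9.8·2.294/1.5) ≈ 5.47 m/s.

v ≈ 5.47 m/s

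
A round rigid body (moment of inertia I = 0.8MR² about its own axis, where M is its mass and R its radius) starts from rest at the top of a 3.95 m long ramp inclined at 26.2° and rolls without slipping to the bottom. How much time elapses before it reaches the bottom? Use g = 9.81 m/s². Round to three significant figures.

t ≈ 1.81 s

With I = 0.8MR², the ratio k = I/(MR²) is 0.8.
Newton's second law down the slope: Mg sinθ − f = Ma. The torque equation fR = Iα (with α = a/R) gives f = kMa.
Hence a = g sinθ/(1+k) = 9.81×sin26.2°/1.8 = 2.406 m/s².
Starting from rest, L = ½at², so t = √(2L/a) = √(2×3.95/2.406) ≈ 1.81 s.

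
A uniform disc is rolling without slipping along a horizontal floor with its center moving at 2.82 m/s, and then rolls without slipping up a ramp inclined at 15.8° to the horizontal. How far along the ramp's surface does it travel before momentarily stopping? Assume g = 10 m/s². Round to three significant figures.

d ≈ 2.19 m

The moment of inertia is (1/2)MR², giving k ≡ I/(MR²) = 0.5.
Rolling without slipping gives ω = v/R, so the total kinetic energy is ½Mv² + ½Iω² = ½(1+k)Mv² = (3/4)Mv².
Setting this equal to Mgh gives the vertical rise h = (1+k)v₀²/(2g) = 1.5×2.82²/(2×10) = 0.5964 m.
The distance along the slope is d = h/sinθ = 0.5964/sin15.8° ≈ 2.19 m.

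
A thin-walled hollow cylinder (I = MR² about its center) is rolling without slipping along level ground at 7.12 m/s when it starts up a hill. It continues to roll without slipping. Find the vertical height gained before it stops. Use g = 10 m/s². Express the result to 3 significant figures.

The moment of inertia is MR², giving k ≡ I/(MR²) = 1.
The rolling condition ω = v/R makes the rotational term ½I(v/R)² = ½kMv², so KE_total = ½(1+k)Mv² = Mv².
At the top the kinetic energy is zero, so Mv₀² = Mgh.
Thus h = (1+k)v₀²/(2g) = 2 × 7.12² / (2 × 10) ≈ 5.07 m.

h ≈ 5.07 m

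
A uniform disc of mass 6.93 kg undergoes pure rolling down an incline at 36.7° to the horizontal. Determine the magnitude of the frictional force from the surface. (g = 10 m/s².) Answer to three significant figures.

f ≈ 13.8 N

For this body I = (1/2)MR², i.e. k = I/(MR²) = 0.5.
Along the incline Mg sinθ − f = Ma, and torque about the center fR = Iα = kMR²(a/R) gives f = kMa.
Combining, a = g sinθ/(1+k) and f = kMa = kMg sinθ/(1+k).
f = 0.5 × 6.93 × 10 × sin36.7° / 1.5 ≈ 13.8 N.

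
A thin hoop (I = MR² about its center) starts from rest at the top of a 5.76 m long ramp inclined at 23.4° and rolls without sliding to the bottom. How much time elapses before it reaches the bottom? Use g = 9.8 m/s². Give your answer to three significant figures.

t ≈ 2.43 s

The moment of inertia is MR², giving k ≡ I/(MR²) = 1.
Translational: Mg sinθ − f = Ma. Rotational about the CM: fR = Iα = kMRa, so f = kMa.
Hence a = g sinθ/(1+k) = 9.8×sin23.4°/2 = 1.946 m/s².
With constant a from rest, t = √(2L/a) = √(2·5.76/1.946) ≈ 2.43 s.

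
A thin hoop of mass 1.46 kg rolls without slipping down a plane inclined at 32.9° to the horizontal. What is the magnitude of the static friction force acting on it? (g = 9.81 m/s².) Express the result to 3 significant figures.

The moment of inertia is MR², giving k ≡ I/(MR²) = 1.
Newton's second law down the slope: Mg sinθ − f = Ma. The torque equation fR = Iα (with α = a/R) gives f = kMa.
Combining, a = g sinθ/(1+k) and f = kMa = kMg sinθ/(1+k).
f = 1 × 1.46 × 9.81 × sin32.9° / 2 ≈ 3.89 N.

f ≈ 3.89 N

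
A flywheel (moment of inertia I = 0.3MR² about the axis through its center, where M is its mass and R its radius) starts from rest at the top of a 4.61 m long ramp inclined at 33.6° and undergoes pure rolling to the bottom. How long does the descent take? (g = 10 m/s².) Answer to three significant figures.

Here I = 0.3MR², so the shape factor k = I/(MR²) = 0.3.
Translational: Mg sinθ − f = Ma. Rotational about the CM: fR = Iα = kMRa, so f = kMa.
Hence a = g sinθ/(1+k) = 10×sin33.6°/1.3 = 4.257 m/s².
Starting from rest, L = ½at², so t = √(2L/a) = √(2×4.61/4.257) ≈ 1.47 s.

t ≈ 1.47 s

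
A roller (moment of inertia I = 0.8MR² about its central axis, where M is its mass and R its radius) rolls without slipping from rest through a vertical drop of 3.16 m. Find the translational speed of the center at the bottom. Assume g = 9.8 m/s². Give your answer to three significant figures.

With I = 0.8MR², the ratio k = I/(MR²) is 0.8.
Pure rolling means v = ωR; then KE = ½Mv² + ½I(v/R)² = ½(1+k)Mv² = (9/10)Mv².
Energy conservation: Mgh = (9/10)Mv², so v = √(2gh/(1+k)) = √(2 × 9.8 × 3.16 / 1.8) ≈ 5.87 m/s.

v ≈ 5.87 m/s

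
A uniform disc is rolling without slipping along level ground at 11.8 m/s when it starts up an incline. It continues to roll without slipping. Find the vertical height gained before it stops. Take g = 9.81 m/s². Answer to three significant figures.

Here I = (1/2)MR², so the shape factor k = I/(MR²) = 0.5.
Since it rolls without slipping, ω = v/R and KE = ½Mv² + ½Iω² = ½(1+k)Mv² = (3/4)Mv².
At the top the kinetic energy is zero, so (3/4)Mv₀² = Mgh.
Thus h = (1+k)v₀²/(2g) = 1.5 × 11.8² / (2 × 9.81) ≈ 10.6 m.

h ≈ 10.6 m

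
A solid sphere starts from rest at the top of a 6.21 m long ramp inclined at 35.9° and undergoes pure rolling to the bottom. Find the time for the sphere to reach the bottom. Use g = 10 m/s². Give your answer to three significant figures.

Here I = (2/5)MR², so the shape factor k = I/(MR²) = 0.4.
Newton's second law down the slope: Mg sinθ − f = Ma. The torque equation fR = Iα (with α = a/R) gives f = kMa.
Hence a = g sinθ/(1+k) = 10×sin35.9°/1.4 = 4.188 m/s².
Starting from rest, L = ½at², so t = √(2L/a) = √(2×6.21/4.188) ≈ 1.72 s.

t ≈ 1.72 s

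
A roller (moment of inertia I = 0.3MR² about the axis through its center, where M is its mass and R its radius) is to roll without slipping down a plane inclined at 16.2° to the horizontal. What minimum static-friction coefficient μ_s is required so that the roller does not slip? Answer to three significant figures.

Here I = 0.3MR², so the shape factor k = I/(MR²) = 0.3.
Newton's second law down the slope: Mg sinθ − f = Ma. The torque equation fR = Iα (with α = a/R) gives f = kMa.
These give a = g sinθ/(1+k) and the required friction f = kMg sinθ/(1+k).
The normal force is N = Mg cosθ, so μ_min = f/N = k tanθ/(1+k).
μ_min = 0.3 × tan16.2° / 1.3 ≈ 0.0670.

μ_min ≈ 0.0670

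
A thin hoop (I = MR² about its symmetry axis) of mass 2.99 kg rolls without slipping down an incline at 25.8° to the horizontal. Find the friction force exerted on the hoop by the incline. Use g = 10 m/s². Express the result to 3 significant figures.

With I = MR², the ratio k = I/(MR²) is 1.
Translational: Mg sinθ − f = Ma. Rotational about the CM: fR = Iα = kMRa, so f = kMa.
Combining, a = g sinθ/(1+k) and f = kMa = kMg sinθ/(1+k).
f = 1 × 2.99 × 10 × sin25.8° / 2 ≈ 6.51 N.

f ≈ 6.51 N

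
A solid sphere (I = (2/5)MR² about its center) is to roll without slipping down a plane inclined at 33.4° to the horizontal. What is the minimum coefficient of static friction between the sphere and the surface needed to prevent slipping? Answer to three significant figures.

Here I = (2/5)MR², so the shape factor k = I/(MR²) = 0.4.
Newton's second law down the slope: Mg sinθ − f = Ma. The torque equation fR = Iα (with α = a/R) gives f = kMa.
These give a = g sinθ/(1+k) and the required friction f = kMg sinθ/(1+k).
The normal force is N = Mg cosθ, so μ_min = f/N = k tanθ/(1+k).
μ_min = 0.4 × tan33.4° / 1.4 ≈ 0.188.

μ_min ≈ 0.188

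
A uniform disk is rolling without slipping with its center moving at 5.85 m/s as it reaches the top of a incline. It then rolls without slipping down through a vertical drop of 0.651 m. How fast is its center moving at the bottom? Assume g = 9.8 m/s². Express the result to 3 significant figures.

For this body I = (1/2)MR², i.e. k = I/(MR²) = 0.5.
Since it rolls without slipping, ω = v/R and KE = ½Mv² + ½Iω² = ½(1+k)Mv² = (3/4)Mv².
Conserving energy between top and bottom: (3/4)Mv² = (3/4)Mv₀² + Mgh, hence v² = v₀² + 2gh/(1+k).
v = √(5.85² + 2×9.8×0.651/1.5) = √42.73 ≈ 6.54 m/s.

v ≈ 6.54 m/s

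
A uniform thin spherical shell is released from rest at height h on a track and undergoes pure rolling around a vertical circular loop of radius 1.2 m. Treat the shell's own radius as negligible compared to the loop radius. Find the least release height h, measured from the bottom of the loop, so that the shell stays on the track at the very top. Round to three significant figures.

For this body I = (2/3)MR², i.e. k = I/(MR²) = 2/3.
At the top, contact is just lost when gravity alone supplies the centripetal force: Mg = Mv_top²/r, i.e. v_top² = gr.
With ω = v/R, the kinetic energy at speed v is ½(1+k)Mv² = (5/6)Mv².
Energy conservation from release (height h) to the top (height 2r): Mgh = Mg(2r) + (5/6)M·gr.
Thus h_min = 2r + (1+k)r/2 = r(2 + 1.667/2) = 1.2 × 2.833 ≈ 3.40 m.

h_min ≈ 3.40 m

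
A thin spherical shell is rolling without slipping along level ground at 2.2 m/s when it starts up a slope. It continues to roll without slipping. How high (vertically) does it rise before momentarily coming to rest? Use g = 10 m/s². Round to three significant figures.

h ≈ 0.403 m

The moment of inertia is (2/3)MR², giving k ≡ I/(MR²) = 2/3.
Pure rolling means v = ωR; then KE = ½Mv² + ½I(v/R)² = ½(1+k)Mv² = (5/6)Mv².
All of this converts to potential energy at the highest point: (5/6)Mv₀² = Mgh.
Thus h = (1+k)v₀²/(2g) = 1.667 × 2.2² / (2 × 10) ≈ 0.403 m.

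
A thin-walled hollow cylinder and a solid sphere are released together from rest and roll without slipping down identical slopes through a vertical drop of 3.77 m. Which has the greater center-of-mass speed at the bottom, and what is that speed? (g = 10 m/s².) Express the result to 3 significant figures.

For rolling without slipping, Mgh = ½(1+k)Mv² where k = I/(MR²), so v = √(2gh/(1+k)).
Thin-walled hollow cylinder: k = 1, giving v = √(2×10×3.77/2) = 6.14 m/s.
Solid sphere: k = 0.4, giving v = √(2×10×3.77/1.4) = 7.339 m/s.
The smaller k wins: the solid sphere, at ≈ 7.34 m/s.

the solid sphere, at v ≈ 7.34 m/s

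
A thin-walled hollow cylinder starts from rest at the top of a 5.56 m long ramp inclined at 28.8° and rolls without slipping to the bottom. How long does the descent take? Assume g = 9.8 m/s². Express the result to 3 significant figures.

Here I = MR², so the shape factor k = I/(MR²) = 1.
Newton's second law down the slope: Mg sinθ − f = Ma. The torque equation fR = Iα (with α = a/R) gives f = kMa.
Hence a = g sinθ/(1+k) = 9.8×sin28.8°/2 = 2.361 m/s².
With constant a from rest, t = √(2L/a) = √(2·5.56/2.361) ≈ 2.17 s.

t ≈ 2.17 s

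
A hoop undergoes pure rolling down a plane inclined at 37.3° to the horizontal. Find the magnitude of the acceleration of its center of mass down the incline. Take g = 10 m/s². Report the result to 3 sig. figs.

a ≈ 3.03 m/s²

Here I = MR², so the shape factor k = I/(MR²) = 1.
Along the incline Mg sinθ − f = Ma, and torque about the center fR = Iα = kMR²(a/R) gives f = kMa.
Eliminating f: Mg sinθ = (1+k)Ma, so a = g sinθ/(1+k) = 10 × sin37.3° / 2 ≈ 3.03 m/s².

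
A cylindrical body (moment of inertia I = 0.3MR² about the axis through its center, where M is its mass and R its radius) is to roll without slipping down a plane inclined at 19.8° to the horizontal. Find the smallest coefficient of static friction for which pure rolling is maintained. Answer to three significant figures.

μ_min ≈ 0.0831

The moment of inertia is 0.3MR², giving k ≡ I/(MR²) = 0.3.
Along the incline Mg sinθ − f = Ma, and torque about the center fR = Iα = kMR²(a/R) gives f = kMa.
These give a = g sinθ/(1+k) and the required friction f = kMg sinθ/(1+k).
The normal force is N = Mg cosθ, so μ_min = f/N = k tanθ/(1+k).
μ_min = 0.3 × tan19.8° / 1.3 ≈ 0.0831.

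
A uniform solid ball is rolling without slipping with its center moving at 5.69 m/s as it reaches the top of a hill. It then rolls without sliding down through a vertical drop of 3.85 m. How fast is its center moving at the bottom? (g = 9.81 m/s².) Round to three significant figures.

v ≈ 9.29 m/s

Here I = (2/5)MR², so the shape factor k = I/(MR²) = 0.4.
The rolling condition ω = v/R makes the rotational term ½I(v/R)² = ½kMv², so KE_total = ½(1+k)Mv² = (7/10)Mv².
Energy conservation: (7/10)Mv₀² + Mgh = (7/10)Mv², so v² = v₀² + 2gh/(1+k).
v = √(5.69² + 2×9.81×3.85/1.4) = √86.33 ≈ 9.29 m/s.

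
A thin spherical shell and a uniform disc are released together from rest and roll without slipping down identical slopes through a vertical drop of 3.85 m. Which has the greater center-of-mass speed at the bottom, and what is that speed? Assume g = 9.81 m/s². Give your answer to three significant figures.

For rolling without slipping, Mgh = ½(1+k)Mv² where k = I/(MR²), so v = √(2gh/(1+k)).
Thin spherical shell: k = 2/3, giving v = √(2×9.81×3.85/1.667) = 6.732 m/s.
Uniform disc: k = 0.5, giving v = √(2×9.81×3.85/1.5) = 7.096 m/s.
The smaller k wins: the uniform disc, at ≈ 7.10 m/s.

the uniform disc, at v ≈ 7.10 m/s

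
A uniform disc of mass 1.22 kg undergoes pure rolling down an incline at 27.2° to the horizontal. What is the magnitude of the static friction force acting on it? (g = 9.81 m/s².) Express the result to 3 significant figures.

f ≈ 1.82 N

Here I = (1/2)MR², so the shape factor k = I/(MR²) = 0.5.
Along the incline Mg sinθ − f = Ma, and torque about the center fR = Iα = kMR²(a/R) gives f = kMa.
Combining, a = g sinθ/(1+k) and f = kMa = kMg sinθ/(1+k).
f = 0.5 × 1.22 × 9.81 × sin27.2° / 1.5 ≈ 1.82 N.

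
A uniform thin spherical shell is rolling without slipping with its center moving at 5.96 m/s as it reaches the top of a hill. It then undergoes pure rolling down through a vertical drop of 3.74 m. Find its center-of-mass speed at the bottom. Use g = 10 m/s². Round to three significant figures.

With I = (2/3)MR², the ratio k = I/(MR²) is 2/3.
The rolling condition ω = v/R makes the rotational term ½I(v/R)² = ½kMv², so KE_total = ½(1+k)Mv² = (5/6)Mv².
Energy conservation: (5/6)Mv₀² + Mgh = (5/6)Mv², so v² = v₀² + 2gh/(1+k).
v = √(5.96² + 2×10×3.74/1.667) = √80.4 ≈ 8.97 m/s.

v ≈ 8.97 m/s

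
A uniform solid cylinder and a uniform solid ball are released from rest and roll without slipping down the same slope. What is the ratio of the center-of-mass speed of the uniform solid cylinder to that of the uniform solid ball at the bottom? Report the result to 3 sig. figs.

Each satisfies Mgh = ½(1+k)Mv² with k = I/(MR²), so v ∝ 1/√(1+k).
For the uniform solid cylinder k = 0.5; for the uniform solid ball k = 0.4.
v₁/v₂ = √((1+k₂)/(1+k₁)) = √(1.4/1.5) ≈ 0.966.

v_ratio ≈ 0.966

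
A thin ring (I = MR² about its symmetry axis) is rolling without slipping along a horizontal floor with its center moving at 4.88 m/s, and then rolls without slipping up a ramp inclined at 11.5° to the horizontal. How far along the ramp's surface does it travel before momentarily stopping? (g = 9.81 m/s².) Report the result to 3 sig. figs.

d ≈ 12.2 m

With I = MR², the ratio k = I/(MR²) is 1.
Rolling without slipping gives ω = v/R, so the total kinetic energy is ½Mv² + ½Iω² = ½(1+k)Mv² = Mv².
Setting this equal to Mgh gives the vertical rise h = (1+k)v₀²/(2g) = 2×4.88²/(2×9.81) = 2.428 m.
Along the incline, d = h/sinθ = 2.428/sin11.5° ≈ 12.2 m.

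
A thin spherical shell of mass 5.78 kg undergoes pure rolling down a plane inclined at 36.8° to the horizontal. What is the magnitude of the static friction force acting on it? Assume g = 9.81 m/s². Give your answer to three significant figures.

f ≈ 13.6 N

Here I = (2/3)MR², so the shape factor k = I/(MR²) = 2/3.
Newton's second law down the slope: Mg sinθ − f = Ma. The torque equation fR = Iα (with α = a/R) gives f = kMa.
Combining, a = g sinθ/(1+k) and f = kMa = kMg sinθ/(1+k).
f = (2/3) × 5.78 × 9.81 × sin36.8° / 1.667 ≈ 13.6 N.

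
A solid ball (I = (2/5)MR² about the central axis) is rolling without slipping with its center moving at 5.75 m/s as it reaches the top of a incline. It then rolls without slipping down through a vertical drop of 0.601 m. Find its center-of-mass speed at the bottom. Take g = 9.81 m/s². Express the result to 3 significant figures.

For this body I = (2/5)MR², i.e. k = I/(MR²) = 0.4.
Rolling without slipping gives ω = v/R, so the total kinetic energy is ½Mv² + ½Iω² = ½(1+k)Mv² = (7/10)Mv².
Conserving energy between top and bottom: (7/10)Mv² = (7/10)Mv₀² + Mgh, hence v² = v₀² + 2gh/(1+k).
v = √(5.75² + 2×9.81×0.601/1.4) = √41.49 ≈ 6.44 m/s.

v ≈ 6.44 m/s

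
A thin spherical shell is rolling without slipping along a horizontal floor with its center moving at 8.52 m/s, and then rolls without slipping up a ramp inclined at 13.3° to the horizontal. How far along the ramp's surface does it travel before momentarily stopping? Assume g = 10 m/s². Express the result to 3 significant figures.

d ≈ 26.3 m

With I = (2/3)MR², the ratio k = I/(MR²) is 2/3.
Since it rolls without slipping, ω = v/R and KE = ½Mv² + ½Iω² = ½(1+k)Mv² = (5/6)Mv².
Setting this equal to Mgh gives the vertical rise h = (1+k)v₀²/(2g) = 1.667×8.52²/(2×10) = 6.049 m.
The distance along the slope is d = h/sinθ = 6.049/sin13.3° ≈ 26.3 m.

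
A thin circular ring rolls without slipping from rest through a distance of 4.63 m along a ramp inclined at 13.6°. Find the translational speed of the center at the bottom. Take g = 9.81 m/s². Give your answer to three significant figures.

v ≈ 3.27 m/s

The moment of inertia is MR², giving k ≡ I/(MR²) = 1.
Pure rolling means v = ωR; then KE = ½Mv² + ½I(v/R)² = ½(1+k)Mv² = Mv².
The vertical drop is h = L sinθ = 4.63 × sin13.6° = 1.089 m.
Setting Mgh = Mv² gives v = √(2gh/(1+k)) = √(2·9.81·1.089/2) ≈ 3.27 m/s.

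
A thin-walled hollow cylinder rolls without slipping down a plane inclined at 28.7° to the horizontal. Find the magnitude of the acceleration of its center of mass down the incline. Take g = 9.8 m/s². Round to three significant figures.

The moment of inertia is MR², giving k ≡ I/(MR²) = 1.
Newton's second law down the slope: Mg sinθ − f = Ma. The torque equation fR = Iα (with α = a/R) gives f = kMa.
Eliminating f: Mg sinθ = (1+k)Ma, so a = g sinθ/(1+k) = 9.8 × sin28.7° / 2 ≈ 2.35 m/s².

a ≈ 2.35 m/s²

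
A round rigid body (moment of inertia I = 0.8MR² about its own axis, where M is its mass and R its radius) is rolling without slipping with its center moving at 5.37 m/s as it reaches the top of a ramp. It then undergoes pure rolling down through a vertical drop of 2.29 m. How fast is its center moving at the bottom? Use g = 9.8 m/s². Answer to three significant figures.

The moment of inertia is 0.8MR², giving k ≡ I/(MR²) = 0.8.
Rolling without slipping gives ω = v/R, so the total kinetic energy is ½Mv² + ½Iω² = ½(1+k)Mv² = (9/10)Mv².
Conserving energy between top and bottom: (9/10)Mv² = (9/10)Mv₀² + Mgh, hence v² = v₀² + 2gh/(1+k).
v = √(5.37² + 2×9.8×2.29/1.8) = √53.77 ≈ 7.33 m/s.

v ≈ 7.33 m/s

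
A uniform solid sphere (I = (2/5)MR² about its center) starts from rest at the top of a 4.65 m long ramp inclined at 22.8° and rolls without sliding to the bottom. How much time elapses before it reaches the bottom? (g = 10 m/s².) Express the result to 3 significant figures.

The moment of inertia is (2/5)MR², giving k ≡ I/(MR²) = 0.4.
Along the incline Mg sinθ − f = Ma, and torque about the center fR = Iα = kMR²(a/R) gives f = kMa.
Hence a = g sinθ/(1+k) = 10×sin22.8°/1.4 = 2.768 m/s².
With constant a from rest, t = √(2L/a) = √(2·4.65/2.768) ≈ 1.83 s.

t ≈ 1.83 s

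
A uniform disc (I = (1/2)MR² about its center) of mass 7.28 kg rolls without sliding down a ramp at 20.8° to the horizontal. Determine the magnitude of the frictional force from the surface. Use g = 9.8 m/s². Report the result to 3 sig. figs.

f ≈ 8.44 N

For this body I = (1/2)MR², i.e. k = I/(MR²) = 0.5.
Translational: Mg sinθ − f = Ma. Rotational about the CM: fR = Iα = kMRa, so f = kMa.
Combining, a = g sinθ/(1+k) and f = kMa = kMg sinθ/(1+k).
f = 0.5 × 7.28 × 9.8 × sin20.8° / 1.5 ≈ 8.44 N.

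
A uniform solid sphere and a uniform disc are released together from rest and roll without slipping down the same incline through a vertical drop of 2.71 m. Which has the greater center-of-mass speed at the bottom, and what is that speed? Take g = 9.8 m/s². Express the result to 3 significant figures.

For rolling without slipping, Mgh = ½(1+k)Mv² where k = I/(MR²), so v = √(2gh/(1+k)).
Uniform solid sphere: k = 0.4, giving v = √(2×9.8×2.71/1.4) = 6.16 m/s.
Uniform disc: k = 0.5, giving v = √(2×9.8×2.71/1.5) = 5.951 m/s.
The smaller k wins: the uniform solid sphere, at ≈ 6.16 m/s.

the uniform solid sphere, at v ≈ 6.16 m/s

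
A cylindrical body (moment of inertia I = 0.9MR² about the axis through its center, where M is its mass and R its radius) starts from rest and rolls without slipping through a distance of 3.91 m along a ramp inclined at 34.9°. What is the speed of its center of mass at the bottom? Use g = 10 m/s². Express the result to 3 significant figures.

The moment of inertia is 0.9MR², giving k ≡ I/(MR²) = 0.9.
The rolling condition ω = v/R makes the rotational term ½I(v/R)² = ½kMv², so KE_total = ½(1+k)Mv² = (19/20)Mv².
The vertical drop is h = L sinθ = 3.91 × sin34.9° = 2.237 m.
Energy conservation: Mgh = (19/20)Mv², so v = √(2gh/(1+k)) = √(2 × 10 × 2.237 / 1.9) ≈ 4.85 m/s.

v ≈ 4.85 m/s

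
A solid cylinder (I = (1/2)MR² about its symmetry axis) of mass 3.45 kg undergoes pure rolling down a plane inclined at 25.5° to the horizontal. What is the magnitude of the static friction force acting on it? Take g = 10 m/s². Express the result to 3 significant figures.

f ≈ 4.95 N

With I = (1/2)MR², the ratio k = I/(MR²) is 0.5.
Translational: Mg sinθ − f = Ma. Rotational about the CM: fR = Iα = kMRa, so f = kMa.
Combining, a = g sinθ/(1+k) and f = kMa = kMg sinθ/(1+k).
f = 0.5 × 3.45 × 10 × sin25.5° / 1.5 ≈ 4.95 N.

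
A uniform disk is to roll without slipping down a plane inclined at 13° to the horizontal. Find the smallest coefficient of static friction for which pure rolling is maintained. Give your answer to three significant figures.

μ_min ≈ 0.0770

The moment of inertia is (1/2)MR², giving k ≡ I/(MR²) = 0.5.
Newton's second law down the slope: Mg sinθ − f = Ma. The torque equation fR = Iα (with α = a/R) gives f = kMa.
These give a = g sinθ/(1+k) and the required friction f = kMg sinθ/(1+k).
With N = Mg cosθ, the no-slip condition f ≤ μN gives μ_min = f/N = k tanθ/(1+k).
μ_min = 0.5 × tan13° / 1.5 ≈ 0.0770.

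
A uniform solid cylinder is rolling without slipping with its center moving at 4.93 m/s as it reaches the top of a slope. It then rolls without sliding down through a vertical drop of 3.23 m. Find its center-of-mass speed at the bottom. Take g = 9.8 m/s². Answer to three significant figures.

v ≈ 8.16 m/s

With I = (1/2)MR², the ratio k = I/(MR²) is 0.5.
Pure rolling means v = ωR; then KE = ½Mv² + ½I(v/R)² = ½(1+k)Mv² = (3/4)Mv².
Energy conservation: (3/4)Mv₀² + Mgh = (3/4)Mv², so v² = v₀² + 2gh/(1+k).
v = √(4.93² + 2×9.8×3.23/1.5) = √66.51 ≈ 8.16 m/s.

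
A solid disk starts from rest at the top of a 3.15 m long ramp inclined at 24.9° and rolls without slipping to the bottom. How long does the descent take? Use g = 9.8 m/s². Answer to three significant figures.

For this body I = (1/2)MR², i.e. k = I/(MR²) = 0.5.
Along the incline Mg sinθ − f = Ma, and torque about the center fR = Iα = kMR²(a/R) gives f = kMa.
Hence a = g sinθ/(1+k) = 9.8×sin24.9°/1.5 = 2.751 m/s².
Starting from rest, L = ½at², so t = √(2L/a) = √(2×3.15/2.751) ≈ 1.51 s.

t ≈ 1.51 s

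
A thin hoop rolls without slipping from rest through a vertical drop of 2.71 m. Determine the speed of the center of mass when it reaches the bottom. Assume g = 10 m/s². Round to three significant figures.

With I = MR², the ratio k = I/(MR²) is 1.
Since it rolls without slipping, ω = v/R and KE = ½Mv² + ½Iω² = ½(1+k)Mv² = Mv².
Energy conservation: Mgh = Mv², so v = √(2gh/(1+k)) = √(2 × 10 × 2.71 / 2) ≈ 5.21 m/s.

v ≈ 5.21 m/s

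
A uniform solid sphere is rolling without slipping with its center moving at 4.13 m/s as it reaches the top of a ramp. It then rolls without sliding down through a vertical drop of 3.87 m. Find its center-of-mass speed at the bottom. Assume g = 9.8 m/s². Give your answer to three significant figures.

v ≈ 8.44 m/s

The moment of inertia is (2/5)MR², giving k ≡ I/(MR²) = 0.4.
The rolling condition ω = v/R makes the rotational term ½I(v/R)² = ½kMv², so KE_total = ½(1+k)Mv² = (7/10)Mv².
Energy conservation: (7/10)Mv₀² + Mgh = (7/10)Mv², so v² = v₀² + 2gh/(1+k).
v = √(4.13² + 2×9.8×3.87/1.4) = √71.24 ≈ 8.44 m/s.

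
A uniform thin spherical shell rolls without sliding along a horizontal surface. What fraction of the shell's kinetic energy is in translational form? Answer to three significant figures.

The moment of inertia is (2/3)MR², giving k ≡ I/(MR²) = 2/3.
Since ω = v/R, the translational part is ½Mv² and the rotational part is ½I(v/R)² = ½kMv²; the total is ½(1+k)Mv².
The translational fraction is therefore 1/(1+k) = 1/1.667 ≈ 0.600.

fraction ≈ 0.600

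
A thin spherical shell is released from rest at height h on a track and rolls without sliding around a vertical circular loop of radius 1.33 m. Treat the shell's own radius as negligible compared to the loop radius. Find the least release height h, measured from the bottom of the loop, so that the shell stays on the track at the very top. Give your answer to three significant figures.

With I = (2/3)MR², the ratio k = I/(MR²) is 2/3.
At the top of the loop, the minimum-contact condition is Mg = Mv_top²/r, so v_top² = gr.
With ω = v/R, the kinetic energy at speed v is ½(1+k)Mv² = (5/6)Mv².
Energy conservation from release (height h) to the top (height 2r): Mgh = Mg(2r) + (5/6)M·gr.
Thus h_min = 2r + (1+k)r/2 = r(2 + 1.667/2) = 1.33 × 2.833 ≈ 3.77 m.

h_min ≈ 3.77 m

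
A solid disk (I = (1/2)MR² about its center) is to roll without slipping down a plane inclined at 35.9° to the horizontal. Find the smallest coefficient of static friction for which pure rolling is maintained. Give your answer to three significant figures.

μ_min ≈ 0.241

With I = (1/2)MR², the ratio k = I/(MR²) is 0.5.
Along the incline Mg sinθ − f = Ma, and torque about the center fR = Iα = kMR²(a/R) gives f = kMa.
These give a = g sinθ/(1+k) and the required friction f = kMg sinθ/(1+k).
With N = Mg cosθ, the no-slip condition f ≤ μN gives μ_min = f/N = k tanθ/(1+k).
μ_min = 0.5 × tan35.9° / 1.5 ≈ 0.241.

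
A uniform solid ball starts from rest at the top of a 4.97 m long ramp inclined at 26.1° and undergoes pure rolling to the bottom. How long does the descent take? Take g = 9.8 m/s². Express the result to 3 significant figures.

With I = (2/5)MR², the ratio k = I/(MR²) is 0.4.
Newton's second law down the slope: Mg sinθ − f = Ma. The torque equation fR = Iα (with α = a/R) gives f = kMa.
Hence a = g sinθ/(1+k) = 9.8×sin26.1°/1.4 = 3.08 m/s².
Starting from rest, L = ½at², so t = √(2L/a) = √(2×4.97/3.08) ≈ 1.80 s.

t ≈ 1.80 s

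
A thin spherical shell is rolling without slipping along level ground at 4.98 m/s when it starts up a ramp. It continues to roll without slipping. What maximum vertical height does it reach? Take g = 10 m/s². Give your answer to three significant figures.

For this body I = (2/3)MR², i.e. k = I/(MR²) = 2/3.
Pure rolling means v = ωR; then KE = ½Mv² + ½I(v/R)² = ½(1+k)Mv² = (5/6)Mv².
All of this converts to potential energy at the highest point: (5/6)Mv₀² = Mgh.
Thus h = (1+k)v₀²/(2g) = 1.667 × 4.98² / (2 × 10) ≈ 2.07 m.

h ≈ 2.07 m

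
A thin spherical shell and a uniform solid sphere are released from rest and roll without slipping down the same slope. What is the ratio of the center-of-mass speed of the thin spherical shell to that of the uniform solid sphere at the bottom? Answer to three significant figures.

v_ratio ≈ 0.917

Each satisfies Mgh = ½(1+k)Mv² with k = I/(MR²), so v ∝ 1/√(1+k).
For the thin spherical shell k = 2/3; for the uniform solid sphere k = 0.4.
v₁/v₂ = √((1+k₂)/(1+k₁)) = √(1.4/1.667) ≈ 0.917.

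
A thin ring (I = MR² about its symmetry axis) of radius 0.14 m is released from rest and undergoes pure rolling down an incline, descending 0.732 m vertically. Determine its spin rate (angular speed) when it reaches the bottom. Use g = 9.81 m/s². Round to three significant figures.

ω ≈ 19.1 rad/s

With I = MR², the ratio k = I/(MR²) is 1.
The rolling condition ω = v/R makes the rotational term ½I(v/R)² = ½kMv², so KE_total = ½(1+k)Mv² = Mv².
Energy conservation Mgh = ½(1+k)Mv² gives v = √(2gh/(1+k)) = √(2 × 9.81 × 0.732 / 2) = 2.68 m/s.
Then ω = v/R = 2.68 / 0.14 ≈ 19.1 rad/s.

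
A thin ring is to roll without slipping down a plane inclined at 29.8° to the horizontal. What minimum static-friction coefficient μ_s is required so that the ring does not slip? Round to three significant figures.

μ_min ≈ 0.286

Here I = MR², so the shape factor k = I/(MR²) = 1.
Along the incline Mg sinθ − f = Ma, and torque about the center fR = Iα = kMR²(a/R) gives f = kMa.
These give a = g sinθ/(1+k) and the required friction f = kMg sinθ/(1+k).
With N = Mg cosθ, the no-slip condition f ≤ μN gives μ_min = f/N = k tanθ/(1+k).
μ_min = 1 × tan29.8° / 2 ≈ 0.286.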